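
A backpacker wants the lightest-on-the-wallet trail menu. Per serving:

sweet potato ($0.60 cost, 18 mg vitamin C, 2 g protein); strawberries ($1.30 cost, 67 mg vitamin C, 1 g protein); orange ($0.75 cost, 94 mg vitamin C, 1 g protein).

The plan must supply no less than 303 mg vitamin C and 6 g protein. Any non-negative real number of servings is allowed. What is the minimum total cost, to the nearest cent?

$3.12

Minimising a linear cost over {vitamin C ≥ 303, protein ≥ 6, servings ≥ 0} — the optimum is at a vertex, using one or two foods.
sweet potato only: max(303/18, 6/2) = 16.83 servings → $10.10.
strawberries only: max(303/67, 6/1) = 6 servings → $7.80.
orange only: max(303/94, 6/1) = 6 servings → $4.50.
sweet potato + strawberries with both tight: 0.8534 servings and 4.293 servings → $6.09.
sweet potato + orange with both tight: 1.535 servings and 2.929 servings → $3.12.
strawberries + orange: the both-tight solution has a negative serving — not a feasible corner.
So the least-cost plan costs $3.12.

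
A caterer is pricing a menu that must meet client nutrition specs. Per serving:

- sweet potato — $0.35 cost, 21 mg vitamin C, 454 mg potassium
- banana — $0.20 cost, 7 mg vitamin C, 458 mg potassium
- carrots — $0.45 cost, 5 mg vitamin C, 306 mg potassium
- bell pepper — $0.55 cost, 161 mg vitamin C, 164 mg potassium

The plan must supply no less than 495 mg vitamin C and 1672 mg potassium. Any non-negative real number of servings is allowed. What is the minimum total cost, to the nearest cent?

This is a tiny linear program; its minimum lies at a vertex of the feasible set. List the vertices and price them.
sweet potato only: max(495/21, 1672/454) = 23.57 servings → $8.25.
banana only: max(495/7, 1672/458) = 70.71 servings → $14.14.
carrots only: max(495/5, 1672/306) = 99 servings → $44.55.
bell pepper only: max(495/161, 1672/164) = 10.2 servings → $5.61.
sweet potato + banana with both targets exact would need a negative amount; discard.
sweet potato + carrots: intersection lies outside the first quadrant.
sweet potato + bell pepper with both tight: 2.699 servings and 2.722 servings → $2.44.
banana + carrots: the both-tight solution has a negative serving — not a feasible corner.
banana + bell pepper with both tight: 2.59 servings and 2.962 servings → $2.15.
carrots + bell pepper with both tight: 3.881 servings and 2.954 servings → $3.37.
The minimum over all feasible corners is $2.15.

$2.15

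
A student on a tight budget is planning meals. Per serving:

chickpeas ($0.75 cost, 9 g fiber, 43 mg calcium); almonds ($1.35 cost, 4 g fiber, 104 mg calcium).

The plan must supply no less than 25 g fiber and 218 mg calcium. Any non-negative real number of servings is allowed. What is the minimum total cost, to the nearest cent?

$3.26

Check every corner: each single food scaled to meet both minima, and each pair solved so both constraints bind.
chickpeas only: max(25/9, 218/43) = 5.07 servings → $3.80.
almonds only: max(25/4, 218/104) = 6.25 servings → $8.44.
chickpeas + almonds with both tight: 2.262 servings and 1.161 servings → $3.26.
So the least-cost plan costs $3.26.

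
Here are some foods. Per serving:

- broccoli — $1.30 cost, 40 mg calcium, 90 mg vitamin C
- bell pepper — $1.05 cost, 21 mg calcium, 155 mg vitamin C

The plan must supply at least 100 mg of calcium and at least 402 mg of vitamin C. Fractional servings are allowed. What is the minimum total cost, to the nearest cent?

$3.85

Two binding constraints pin down two serving amounts, so the optimal mix uses at most two foods. The candidates are each food alone (scaled to the tighter of calcium/vitamin C) and each pair with both constraints tight.
broccoli only: max(100/40, 402/90) = 4.467 servings → $5.81.
bell pepper only: max(100/21, 402/155) = 4.762 servings → $5.00.
broccoli + bell pepper with both tight: 1.638 servings and 1.643 servings → $3.85.
The minimum over all feasible corners is $3.85.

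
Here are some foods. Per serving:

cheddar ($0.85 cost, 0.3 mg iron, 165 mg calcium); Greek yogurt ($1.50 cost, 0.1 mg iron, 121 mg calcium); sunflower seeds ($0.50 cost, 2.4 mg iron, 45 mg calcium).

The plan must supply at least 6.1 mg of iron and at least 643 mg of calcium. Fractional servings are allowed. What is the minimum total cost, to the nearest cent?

Check every corner: each single food scaled to meet both minima, and each pair solved so both constraints bind.
cheddar only: max(6.1/0.3, 643/165) = 20.33 servings → $17.28.
Greek yogurt only: max(6.1/0.1, 643/121) = 61 servings → $91.50.
sunflower seeds only: max(6.1/2.4, 643/45) = 14.29 servings → $7.14.
cheddar + Greek yogurt with both targets exact would need a negative amount; discard.
cheddar + sunflower seeds with both tight: 3.317 servings and 2.127 servings → $3.88.
Greek yogurt + sunflower seeds with both tight: 4.438 servings and 2.357 servings → $7.83.
So the least-cost plan costs $3.88.

$3.88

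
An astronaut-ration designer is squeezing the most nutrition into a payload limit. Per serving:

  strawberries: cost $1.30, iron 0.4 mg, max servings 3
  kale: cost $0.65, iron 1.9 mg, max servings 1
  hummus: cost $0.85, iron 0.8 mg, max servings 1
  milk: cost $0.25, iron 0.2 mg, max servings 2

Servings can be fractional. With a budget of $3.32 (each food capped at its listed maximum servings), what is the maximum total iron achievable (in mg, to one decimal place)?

3.5 mg

Iron per dollar: kale 2.923, hummus 0.9412, milk 0.8, strawberries 0.3077.
Take 1 serving of kale: spends $0.65, +1.9 mg iron (running total 1.9 mg).
Take 1 serving of hummus: spends $0.85, +0.8 mg iron (running total 2.7 mg).
Take 2 servings of milk: spends $0.50, +0.4 mg iron (running total 3.1 mg).
Take 1.015 servings of strawberries: spends $1.32, +0.4 mg iron (running total 3.5 mg).
Greedy by best ratio exhausts the cost allowance optimally: 3.5 mg.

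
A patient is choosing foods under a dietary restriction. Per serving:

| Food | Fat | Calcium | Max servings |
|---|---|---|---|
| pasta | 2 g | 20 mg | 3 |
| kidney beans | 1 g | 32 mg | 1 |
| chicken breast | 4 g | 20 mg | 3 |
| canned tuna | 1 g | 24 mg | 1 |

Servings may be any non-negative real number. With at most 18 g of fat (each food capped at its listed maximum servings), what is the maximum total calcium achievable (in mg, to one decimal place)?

166.0 mg

Calcium per g fat: kidney beans 32, canned tuna 24, pasta 10, chicken breast 5.
Take 1 serving of kidney beans: uses 1 g fat, +32.0 mg calcium (running total 32.0 mg).
Take 1 serving of canned tuna: uses 1 g fat, +24.0 mg calcium (running total 56.0 mg).
Take 3 servings of pasta: uses 6 g fat, +60.0 mg calcium (running total 116.0 mg).
Take 2.5 servings of chicken breast: uses 10 g fat, +50.0 mg calcium (running total 166.0 mg).
Greedy by best ratio exhausts the fat allowance optimally: 166.0 mg.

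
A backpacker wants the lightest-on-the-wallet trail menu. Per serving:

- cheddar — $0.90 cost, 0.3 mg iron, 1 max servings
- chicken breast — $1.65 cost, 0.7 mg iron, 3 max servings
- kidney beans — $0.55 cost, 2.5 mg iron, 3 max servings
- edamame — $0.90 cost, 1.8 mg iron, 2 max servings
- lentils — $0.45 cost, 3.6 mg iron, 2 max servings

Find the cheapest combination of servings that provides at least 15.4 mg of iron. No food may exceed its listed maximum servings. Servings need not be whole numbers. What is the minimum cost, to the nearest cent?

Cost per mg of iron: lentils $0.1250, kidney beans $0.2200, edamame $0.5000, chicken breast $2.3571, cheddar $3.0000.
Take 2 servings of lentils: +7.2 mg iron for $0.90 (total $0.90, still need 8.2 mg).
Take 3 servings of kidney beans: +7.5 mg iron for $1.65 (total $2.55, still need 0.7 mg).
Take 0.3889 servings of edamame: +0.7 mg iron for $0.35 (total $2.90, still need 0.0 mg).
Filling from the cheapest source first is optimal under one linear minimum: $2.90.

$2.90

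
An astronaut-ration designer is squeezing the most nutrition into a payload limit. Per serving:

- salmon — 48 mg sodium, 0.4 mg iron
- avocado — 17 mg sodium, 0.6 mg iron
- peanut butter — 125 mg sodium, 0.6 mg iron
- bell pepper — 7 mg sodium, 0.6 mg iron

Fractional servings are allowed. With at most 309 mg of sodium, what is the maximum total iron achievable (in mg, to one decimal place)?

Iron per mg sodium: bell pepper 0.08571, avocado 0.03529, salmon 0.008333, peanut butter 0.0048.
With no serving limits, spend the whole sodium allowance on bell pepper: 309 mg / 7 mg × 0.6 mg = 26.5 mg.

26.5 mg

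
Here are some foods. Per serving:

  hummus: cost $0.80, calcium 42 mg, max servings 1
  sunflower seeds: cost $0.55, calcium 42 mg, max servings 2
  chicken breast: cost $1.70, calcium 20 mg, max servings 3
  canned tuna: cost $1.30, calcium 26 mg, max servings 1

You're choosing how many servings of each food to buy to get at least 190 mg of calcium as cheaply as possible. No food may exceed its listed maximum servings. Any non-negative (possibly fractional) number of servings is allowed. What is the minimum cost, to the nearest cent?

Cost per mg of calcium: sunflower seeds $0.0131, hummus $0.0190, canned tuna $0.0500, chicken breast $0.0850.
Take 2 servings of sunflower seeds: +84.0 mg calcium for $1.10 (total $1.10, still need 106.0 mg).
Take 1 serving of hummus: +42.0 mg calcium for $0.80 (total $1.90, still need 64.0 mg).
Take 1 serving of canned tuna: +26.0 mg calcium for $1.30 (total $3.20, still need 38.0 mg).
Take 1.9 servings of chicken breast: +38.0 mg calcium for $3.23 (total $6.43, still need 0.0 mg).
Filling from the cheapest source first is optimal under one linear minimum: $6.43.

$6.43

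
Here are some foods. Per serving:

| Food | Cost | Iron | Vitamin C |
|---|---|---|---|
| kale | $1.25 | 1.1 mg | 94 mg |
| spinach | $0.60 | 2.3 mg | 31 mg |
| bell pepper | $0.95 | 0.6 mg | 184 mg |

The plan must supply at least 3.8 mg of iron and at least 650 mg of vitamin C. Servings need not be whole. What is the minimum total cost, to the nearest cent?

$3.69

An LP optimum is at a vertex; with two nutrient constraints at most two foods are used. Check each candidate.
kale only: max(3.8/1.1, 650/94) = 6.915 servings → $8.64.
spinach only: max(3.8/2.3, 650/31) = 20.97 servings → $12.58.
bell pepper only: max(3.8/0.6, 650/184) = 6.333 servings → $6.02.
kale + spinach: the both-tight solution has a negative serving — not a feasible corner.
kale + bell pepper with both tight: 2.118 servings and 2.451 servings → $4.98.
spinach + bell pepper with both tight: 0.7642 servings and 3.404 servings → $3.69.
The minimum over all feasible corners is $3.69.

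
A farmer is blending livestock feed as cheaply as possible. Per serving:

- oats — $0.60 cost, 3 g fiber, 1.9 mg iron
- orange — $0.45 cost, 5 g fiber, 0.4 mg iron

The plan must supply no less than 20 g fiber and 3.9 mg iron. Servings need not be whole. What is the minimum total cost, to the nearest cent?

$2.26

This is a tiny linear program; its minimum lies at a vertex of the feasible set. List the vertices and price them.
oats only: max(20/3, 3.9/1.9) = 6.667 servings → $4.00.
orange only: max(20/5, 3.9/0.4) = 9.75 servings → $4.39.
oats + orange with both tight: 1.386 servings and 3.169 servings → $2.26.
The minimum over all feasible corners is $2.26.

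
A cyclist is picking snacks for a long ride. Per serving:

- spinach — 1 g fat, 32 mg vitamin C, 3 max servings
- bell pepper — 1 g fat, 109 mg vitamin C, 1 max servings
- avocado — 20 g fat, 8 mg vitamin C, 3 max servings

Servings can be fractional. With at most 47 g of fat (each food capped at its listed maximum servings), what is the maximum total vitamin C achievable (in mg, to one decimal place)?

222.2 mg

Vitamin C per g fat: bell pepper 109, spinach 32, avocado 0.4.
Take 1 serving of bell pepper: uses 1 g fat, +109.0 mg vitamin C (running total 109.0 mg).
Take 3 servings of spinach: uses 3 g fat, +96.0 mg vitamin C (running total 205.0 mg).
Take 2.15 servings of avocado: uses 43 g fat, +17.2 mg vitamin C (running total 222.2 mg).
Filling greedily by vitamin C-per-g fat is optimal for one linear limit, giving 222.2 mg.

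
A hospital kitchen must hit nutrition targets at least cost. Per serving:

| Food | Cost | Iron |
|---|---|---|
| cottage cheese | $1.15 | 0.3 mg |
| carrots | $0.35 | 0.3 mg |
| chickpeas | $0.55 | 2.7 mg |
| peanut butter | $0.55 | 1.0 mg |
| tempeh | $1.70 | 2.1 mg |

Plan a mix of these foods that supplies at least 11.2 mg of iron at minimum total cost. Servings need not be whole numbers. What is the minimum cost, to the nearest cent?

Cost per mg of iron: chickpeas $0.2037, peanut butter $0.5500, tempeh $0.8095, carrots $1.1667, cottage cheese $3.8333.
With no serving limits, use only chickpeas: 11.2 mg / 2.7 mg = 4.148 servings × $0.55 = $2.28.

$2.28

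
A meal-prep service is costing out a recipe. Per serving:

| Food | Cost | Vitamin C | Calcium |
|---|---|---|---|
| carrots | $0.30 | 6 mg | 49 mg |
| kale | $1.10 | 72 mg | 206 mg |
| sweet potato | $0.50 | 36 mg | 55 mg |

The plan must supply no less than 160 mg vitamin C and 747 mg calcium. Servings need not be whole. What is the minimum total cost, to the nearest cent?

carrots only: max(160/6, 747/49) = 26.67 servings → $8.00.
kale only: max(160/72, 747/206) = 3.626 servings → $3.99.
sweet potato only: max(160/36, 747/55) = 13.58 servings → $6.79.
carrots + kale with both tight: 9.086 servings and 1.465 servings → $4.34.
carrots + sweet potato with both tight: 12.62 servings and 2.342 servings → $4.96.
kale + sweet potato with both targets exact would need a negative amount; discard.
So the least-cost plan costs $3.99.

$3.99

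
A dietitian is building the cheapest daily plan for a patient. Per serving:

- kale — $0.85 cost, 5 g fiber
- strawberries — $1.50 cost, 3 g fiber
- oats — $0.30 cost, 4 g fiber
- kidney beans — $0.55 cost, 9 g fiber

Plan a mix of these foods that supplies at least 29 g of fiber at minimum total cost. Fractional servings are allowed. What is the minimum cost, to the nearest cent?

Cost per g of fiber: kidney beans $0.0611, oats $0.0750, kale $0.1700, strawberries $0.5000.
With no serving limits, use only kidney beans: 29 g / 9 g = 3.222 servings × $0.55 = $1.77.

$1.77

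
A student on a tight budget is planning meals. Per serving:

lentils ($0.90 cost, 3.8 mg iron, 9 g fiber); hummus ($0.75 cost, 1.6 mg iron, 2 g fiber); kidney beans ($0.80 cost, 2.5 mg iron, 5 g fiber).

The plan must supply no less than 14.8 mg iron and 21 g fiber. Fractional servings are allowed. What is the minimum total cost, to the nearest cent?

Check every corner: each single food scaled to meet both minima, and each pair solved so both constraints bind.
lentils only: max(14.8/3.8, 21/9) = 3.895 servings → $3.51.
hummus only: max(14.8/1.6, 21/2) = 10.5 servings → $7.88.
kidney beans only: max(14.8/2.5, 21/5) = 5.92 servings → $4.74.
lentils + hummus with both tight: 0.5882 servings and 7.853 servings → $6.42.
lentils + kidney beans with both targets exact would need a negative amount; discard.
hummus + kidney beans with both tight: 7.167 servings and 1.333 servings → $6.44.
Cheapest feasible corner: $3.51.

$3.51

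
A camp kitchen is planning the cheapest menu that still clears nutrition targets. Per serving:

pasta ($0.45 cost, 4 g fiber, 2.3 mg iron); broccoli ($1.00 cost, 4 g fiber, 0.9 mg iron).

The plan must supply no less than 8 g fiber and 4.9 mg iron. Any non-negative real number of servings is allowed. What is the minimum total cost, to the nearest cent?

pasta only: max(8/4, 4.9/2.3) = 2.13 servings → $0.96.
broccoli only: max(8/4, 4.9/0.9) = 5.444 servings → $5.44.
pasta + broccoli: intersection lies outside the first quadrant.
So the least-cost plan costs $0.96.

$0.96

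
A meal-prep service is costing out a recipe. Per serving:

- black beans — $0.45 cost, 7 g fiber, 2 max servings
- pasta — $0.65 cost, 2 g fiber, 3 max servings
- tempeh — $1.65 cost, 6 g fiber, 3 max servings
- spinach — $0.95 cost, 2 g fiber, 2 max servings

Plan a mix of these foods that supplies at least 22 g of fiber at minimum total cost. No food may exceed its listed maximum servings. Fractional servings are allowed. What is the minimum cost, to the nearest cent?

$3.10

Cost per g of fiber: black beans $0.0643, tempeh $0.2750, pasta $0.3250, spinach $0.4750.
Take 2 servings of black beans: +14.0 g fiber for $0.90 (total $0.90, still need 8.0 g).
Take 1.333 servings of tempeh: +8.0 g fiber for $2.20 (total $3.10, still need 0.0 g).
Filling from the cheapest source first is optimal under one linear minimum: $3.10.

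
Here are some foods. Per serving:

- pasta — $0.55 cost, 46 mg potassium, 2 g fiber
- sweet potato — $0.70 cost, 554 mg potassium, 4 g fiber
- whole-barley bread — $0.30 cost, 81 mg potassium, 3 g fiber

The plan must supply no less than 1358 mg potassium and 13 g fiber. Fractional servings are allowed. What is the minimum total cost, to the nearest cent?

$1.98

With two linear requirements the optimum uses one or two foods; enumerate the corners.
pasta only: max(1358/46, 13/2) = 29.52 servings → $16.24.
sweet potato only: max(1358/554, 13/4) = 3.25 servings → $2.27.
whole-barley bread only: max(1358/81, 13/3) = 16.77 servings → $5.03.
pasta + sweet potato with both tight: 1.916 servings and 2.292 servings → $2.66.
pasta + whole-barley bread: intersection lies outside the first quadrant.
sweet potato + whole-barley bread with both tight: 2.258 servings and 1.323 servings → $1.98.
Cheapest feasible corner: $1.98.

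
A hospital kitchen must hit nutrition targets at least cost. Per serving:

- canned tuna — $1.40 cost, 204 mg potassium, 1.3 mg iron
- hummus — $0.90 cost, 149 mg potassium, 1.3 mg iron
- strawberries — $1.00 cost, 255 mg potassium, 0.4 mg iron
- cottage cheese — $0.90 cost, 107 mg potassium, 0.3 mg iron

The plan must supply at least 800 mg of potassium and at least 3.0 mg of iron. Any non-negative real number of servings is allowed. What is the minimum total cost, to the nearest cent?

With two linear requirements the optimum uses one or two foods; enumerate the corners.
canned tuna only: max(800/204, 3.0/1.3) = 3.922 servings → $5.49.
hummus only: max(800/149, 3.0/1.3) = 5.369 servings → $4.83.
strawberries only: max(800/255, 3.0/0.4) = 7.5 servings → $7.50.
cottage cheese only: max(800/107, 3.0/0.3) = 10 servings → $9.00.
canned tuna + hummus with both targets exact would need a negative amount; discard.
canned tuna + strawberries with both tight: 1.781 servings and 1.713 servings → $4.21.
canned tuna + cottage cheese with both tight: 1.04 servings and 5.494 servings → $6.40.
hummus + strawberries with both tight: 1.637 servings and 2.181 servings → $3.65.
hummus + cottage cheese with both tight: 0.8581 servings and 6.282 servings → $6.43.
strawberries + cottage cheese: the both-tight solution has a negative serving — not a feasible corner.
So the least-cost plan costs $3.65.

$3.65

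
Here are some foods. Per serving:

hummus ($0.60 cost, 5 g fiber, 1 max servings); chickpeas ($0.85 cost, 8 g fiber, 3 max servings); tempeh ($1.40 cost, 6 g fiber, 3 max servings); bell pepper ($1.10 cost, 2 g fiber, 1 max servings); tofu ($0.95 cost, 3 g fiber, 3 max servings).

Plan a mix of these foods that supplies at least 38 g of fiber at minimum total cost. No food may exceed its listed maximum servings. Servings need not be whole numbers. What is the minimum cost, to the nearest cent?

$5.25

Cost per g of fiber: chickpeas $0.1062, hummus $0.1200, tempeh $0.2333, tofu $0.3167, bell pepper $0.5500.
Take 3 servings of chickpeas: +24.0 g fiber for $2.55 (total $2.55, still need 14.0 g).
Take 1 serving of hummus: +5.0 g fiber for $0.60 (total $3.15, still need 9.0 g).
Take 1.5 servings of tempeh: +9.0 g fiber for $2.10 (total $5.25, still need 0.0 g).
Filling from the cheapest source first is optimal under one linear minimum: $5.25.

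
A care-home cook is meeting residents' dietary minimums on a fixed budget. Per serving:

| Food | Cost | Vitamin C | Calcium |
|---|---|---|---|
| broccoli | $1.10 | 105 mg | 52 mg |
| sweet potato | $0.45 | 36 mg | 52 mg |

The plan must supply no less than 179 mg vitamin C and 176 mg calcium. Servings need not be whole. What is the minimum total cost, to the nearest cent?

$2.06

Compare the cost at each extreme point of the feasible region.
broccoli only: max(179/105, 176/52) = 3.385 servings → $3.72.
sweet potato only: max(179/36, 176/52) = 4.972 servings → $2.24.
broccoli + sweet potato with both tight: 0.8283 servings and 2.556 servings → $2.06.
Cheapest feasible corner: $2.06.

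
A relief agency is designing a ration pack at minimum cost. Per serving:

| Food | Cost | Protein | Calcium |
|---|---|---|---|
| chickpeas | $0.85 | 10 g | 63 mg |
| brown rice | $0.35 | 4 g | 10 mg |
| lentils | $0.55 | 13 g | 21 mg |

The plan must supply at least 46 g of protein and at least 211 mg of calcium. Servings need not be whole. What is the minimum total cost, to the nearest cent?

This is a tiny linear program; its minimum lies at a vertex of the feasible set. List the vertices and price them.
chickpeas only: max(46/10, 211/63) = 4.6 servings → $3.91.
brown rice only: max(46/4, 211/10) = 21.1 servings → $7.38.
lentils only: max(46/13, 211/21) = 10.05 servings → $5.53.
chickpeas + brown rice with both tight: 2.526 servings and 5.184 servings → $3.96.
chickpeas + lentils with both tight: 2.918 servings and 1.294 servings → $3.19.
brown rice + lentils with both targets exact would need a negative amount; discard.
So the least-cost plan costs $3.19.

$3.19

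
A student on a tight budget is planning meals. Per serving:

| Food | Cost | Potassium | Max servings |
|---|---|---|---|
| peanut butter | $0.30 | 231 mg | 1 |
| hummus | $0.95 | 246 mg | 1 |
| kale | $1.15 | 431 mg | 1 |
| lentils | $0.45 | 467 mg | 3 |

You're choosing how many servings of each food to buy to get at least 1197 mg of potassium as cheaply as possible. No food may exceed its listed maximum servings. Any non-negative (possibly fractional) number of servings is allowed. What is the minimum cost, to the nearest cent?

Cost per mg of potassium: lentils $0.0010, peanut butter $0.0013, kale $0.0027, hummus $0.0039.
Take 2.563 servings of lentils: +1197.0 mg potassium for $1.15 (total $1.15, still need 0.0 mg).
Greedy by cheapest-per-mg is optimal for a single linear constraint, so the minimum cost is $1.15.

$1.15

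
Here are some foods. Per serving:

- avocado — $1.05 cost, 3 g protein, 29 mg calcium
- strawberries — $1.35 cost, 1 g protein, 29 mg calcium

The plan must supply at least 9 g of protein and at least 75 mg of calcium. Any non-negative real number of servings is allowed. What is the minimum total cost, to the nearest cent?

At the optimum either one food covers both requirements or two foods hit both targets exactly; no other combination can be cheaper.
avocado only: max(9/3, 75/29) = 3 servings → $3.15.
strawberries only: max(9/1, 75/29) = 9 servings → $12.15.
avocado + strawberries: the both-tight solution has a negative serving — not a feasible corner.
So the least-cost plan costs $3.15.

$3.15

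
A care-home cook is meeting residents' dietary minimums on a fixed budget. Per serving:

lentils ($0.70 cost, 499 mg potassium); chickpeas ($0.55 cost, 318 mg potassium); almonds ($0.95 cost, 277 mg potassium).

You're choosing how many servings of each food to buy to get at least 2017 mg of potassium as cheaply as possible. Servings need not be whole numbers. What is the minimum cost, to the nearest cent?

$2.83

Cost per mg of potassium: lentils $0.0014, chickpeas $0.0017, almonds $0.0034.
With no serving limits, use only lentils: 2017 mg / 499 mg = 4.042 servings × $0.70 = $2.83.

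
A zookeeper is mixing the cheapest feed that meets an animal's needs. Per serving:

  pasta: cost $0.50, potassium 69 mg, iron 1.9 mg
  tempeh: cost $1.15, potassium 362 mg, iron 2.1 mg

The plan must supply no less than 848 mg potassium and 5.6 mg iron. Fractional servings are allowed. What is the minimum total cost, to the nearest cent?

Minimising a linear cost over {potassium ≥ 848, iron ≥ 5.6, servings ≥ 0} — the optimum is at a vertex, using one or two foods.
pasta only: max(848/69, 5.6/1.9) = 12.29 servings → $6.14.
tempeh only: max(848/362, 5.6/2.1) = 2.667 servings → $3.07.
pasta + tempeh with both tight: 0.4539 servings and 2.256 servings → $2.82.
The minimum over all feasible corners is $2.82.

$2.82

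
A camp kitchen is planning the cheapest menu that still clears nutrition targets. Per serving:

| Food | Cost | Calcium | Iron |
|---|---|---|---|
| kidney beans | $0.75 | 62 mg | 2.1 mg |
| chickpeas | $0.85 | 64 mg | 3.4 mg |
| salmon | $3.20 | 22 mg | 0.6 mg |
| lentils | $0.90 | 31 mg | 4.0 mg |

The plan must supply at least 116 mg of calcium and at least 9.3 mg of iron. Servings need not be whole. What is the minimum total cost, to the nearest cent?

$2.19

With two linear requirements the optimum uses one or two foods; enumerate the corners.
kidney beans only: max(116/62, 9.3/2.1) = 4.429 servings → $3.32.
chickpeas only: max(116/64, 9.3/3.4) = 2.735 servings → $2.33.
salmon only: max(116/22, 9.3/0.6) = 15.5 servings → $49.60.
lentils only: max(116/31, 9.3/4.0) = 3.742 servings → $3.37.
kidney beans + chickpeas: the both-tight solution has a negative serving — not a feasible corner.
kidney beans + salmon: intersection lies outside the first quadrant.
kidney beans + lentils with both tight: 0.9606 servings and 1.821 servings → $2.36.
chickpeas + salmon: intersection lies outside the first quadrant.
chickpeas + lentils with both tight: 1.167 servings and 1.333 servings → $2.19.
salmon + lentils with both tight: 2.532 servings and 1.945 servings → $9.85.
The minimum over all feasible corners is $2.19.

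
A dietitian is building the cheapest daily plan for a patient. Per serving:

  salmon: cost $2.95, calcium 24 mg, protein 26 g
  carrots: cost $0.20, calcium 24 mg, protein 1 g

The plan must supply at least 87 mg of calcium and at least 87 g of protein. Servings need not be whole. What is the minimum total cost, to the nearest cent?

Minimising a linear cost over {calcium ≥ 87, protein ≥ 87, servings ≥ 0} — the optimum is at a vertex, using one or two foods.
salmon only: max(87/24, 87/26) = 3.625 servings → $10.69.
carrots only: max(87/24, 87/1) = 87 servings → $17.40.
salmon + carrots with both tight: 3.335 servings and 0.29 servings → $9.90.
Cheapest feasible corner: $9.90.

$9.90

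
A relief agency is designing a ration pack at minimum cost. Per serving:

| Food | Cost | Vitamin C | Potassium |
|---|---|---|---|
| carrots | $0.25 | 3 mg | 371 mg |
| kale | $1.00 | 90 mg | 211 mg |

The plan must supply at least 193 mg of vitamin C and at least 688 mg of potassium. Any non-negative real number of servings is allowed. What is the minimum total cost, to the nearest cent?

$2.28

At the optimum either one food covers both requirements or two foods hit both targets exactly; no other combination can be cheaper.
carrots only: max(193/3, 688/371) = 64.33 servings → $16.08.
kale only: max(193/90, 688/211) = 3.261 servings → $3.26.
carrots + kale with both tight: 0.6471 servings and 2.123 servings → $2.28.
Cheapest feasible corner: $2.28.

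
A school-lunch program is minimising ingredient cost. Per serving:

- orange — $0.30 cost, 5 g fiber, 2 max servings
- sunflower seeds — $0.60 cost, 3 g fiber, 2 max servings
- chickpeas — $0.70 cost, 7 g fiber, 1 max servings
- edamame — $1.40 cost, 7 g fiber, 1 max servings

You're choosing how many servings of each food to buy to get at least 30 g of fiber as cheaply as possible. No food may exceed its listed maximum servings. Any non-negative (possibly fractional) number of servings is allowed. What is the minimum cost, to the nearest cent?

$3.90

Cost per g of fiber: orange $0.0600, chickpeas $0.1000, sunflower seeds $0.2000, edamame $0.2000.
Take 2 servings of orange: +10.0 g fiber for $0.60 (total $0.60, still need 20.0 g).
Take 1 serving of chickpeas: +7.0 g fiber for $0.70 (total $1.30, still need 13.0 g).
Take 2 servings of sunflower seeds: +6.0 g fiber for $1.20 (total $2.50, still need 7.0 g).
Take 1 serving of edamame: +7.0 g fiber for $1.40 (total $3.90, still need 0.0 g).
Filling from the cheapest source first is optimal under one linear minimum: $3.90.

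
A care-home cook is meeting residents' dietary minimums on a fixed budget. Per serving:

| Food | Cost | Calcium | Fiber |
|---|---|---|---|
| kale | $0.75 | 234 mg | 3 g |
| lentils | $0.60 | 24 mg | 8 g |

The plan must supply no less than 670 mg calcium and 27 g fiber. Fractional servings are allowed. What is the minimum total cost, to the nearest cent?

$3.40

kale only: max(670/234, 27/3) = 9 servings → $6.75.
lentils only: max(670/24, 27/8) = 27.92 servings → $16.75.
kale + lentils with both tight: 2.618 servings and 2.393 servings → $3.40.
The minimum over all feasible corners is $3.40.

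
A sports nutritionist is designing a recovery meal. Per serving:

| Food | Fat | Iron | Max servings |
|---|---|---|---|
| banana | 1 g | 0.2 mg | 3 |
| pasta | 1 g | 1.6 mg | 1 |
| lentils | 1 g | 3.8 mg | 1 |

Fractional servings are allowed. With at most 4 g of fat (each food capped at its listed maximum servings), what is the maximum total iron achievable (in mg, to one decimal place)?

5.8 mg

Iron per g fat: lentils 3.8, pasta 1.6, banana 0.2.
Take 1 serving of lentils: uses 1 g fat, +3.8 mg iron (running total 3.8 mg).
Take 1 serving of pasta: uses 1 g fat, +1.6 mg iron (running total 5.4 mg).
Take 2 servings of banana: uses 2 g fat, +0.4 mg iron (running total 5.8 mg).
Greedy by best ratio exhausts the fat allowance optimally: 5.8 mg.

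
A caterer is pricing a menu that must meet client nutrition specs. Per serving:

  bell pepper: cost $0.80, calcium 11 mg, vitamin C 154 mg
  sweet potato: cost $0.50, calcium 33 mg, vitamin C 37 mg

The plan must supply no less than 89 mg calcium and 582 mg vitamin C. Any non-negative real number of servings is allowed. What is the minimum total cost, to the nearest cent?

This is a tiny linear program; its minimum lies at a vertex of the feasible set. List the vertices and price them.
bell pepper only: max(89/11, 582/154) = 8.091 servings → $6.47.
sweet potato only: max(89/33, 582/37) = 15.73 servings → $7.86.
bell pepper + sweet potato with both tight: 3.404 servings and 1.562 servings → $3.50.
Cheapest feasible corner: $3.50.

$3.50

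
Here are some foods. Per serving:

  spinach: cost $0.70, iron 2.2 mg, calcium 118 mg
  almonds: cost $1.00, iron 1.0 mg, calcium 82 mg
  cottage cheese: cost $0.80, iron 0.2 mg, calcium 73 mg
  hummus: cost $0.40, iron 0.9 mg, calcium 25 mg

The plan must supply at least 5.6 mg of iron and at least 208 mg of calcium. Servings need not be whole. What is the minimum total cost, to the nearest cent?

At the optimum either one food covers both requirements or two foods hit both targets exactly; no other combination can be cheaper.
spinach only: max(5.6/2.2, 208/118) = 2.545 servings → $1.78.
almonds only: max(5.6/1.0, 208/82) = 5.6 servings → $5.60.
cottage cheese only: max(5.6/0.2, 208/73) = 28 servings → $22.40.
hummus only: max(5.6/0.9, 208/25) = 8.32 servings → $3.33.
spinach + almonds: the both-tight solution has a negative serving — not a feasible corner.
spinach + cottage cheese with both targets exact would need a negative amount; discard.
spinach + hummus with both tight: 0.9219 servings and 3.969 servings → $2.23.
almonds + cottage cheese: the both-tight solution has a negative serving — not a feasible corner.
almonds + hummus with both tight: 0.9672 servings and 5.148 servings → $3.03.
cottage cheese + hummus with both tight: 0.7776 servings and 6.049 servings → $3.04.
The minimum over all feasible corners is $1.78.

$1.78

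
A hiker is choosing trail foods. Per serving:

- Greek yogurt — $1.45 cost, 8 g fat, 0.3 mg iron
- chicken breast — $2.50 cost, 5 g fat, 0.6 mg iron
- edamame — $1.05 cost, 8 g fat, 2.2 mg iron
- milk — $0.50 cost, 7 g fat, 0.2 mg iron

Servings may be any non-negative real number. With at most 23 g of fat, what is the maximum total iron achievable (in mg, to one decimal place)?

Iron per g fat: edamame 0.275, chicken breast 0.12, Greek yogurt 0.0375, milk 0.02857.
With no serving limits, spend the whole fat allowance on edamame: 23 g / 8 g × 2.2 mg = 6.3 mg.

6.3 mg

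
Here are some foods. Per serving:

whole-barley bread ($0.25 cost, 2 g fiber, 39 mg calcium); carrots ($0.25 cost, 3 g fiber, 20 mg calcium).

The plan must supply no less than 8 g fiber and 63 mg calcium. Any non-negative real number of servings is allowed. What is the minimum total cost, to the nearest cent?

whole-barley bread only: max(8/2, 63/39) = 4 servings → $1.00.
carrots only: max(8/3, 63/20) = 3.15 servings → $0.79.
whole-barley bread + carrots with both tight: 0.3766 servings and 2.416 servings → $0.70.
Cheapest feasible corner: $0.70.

$0.70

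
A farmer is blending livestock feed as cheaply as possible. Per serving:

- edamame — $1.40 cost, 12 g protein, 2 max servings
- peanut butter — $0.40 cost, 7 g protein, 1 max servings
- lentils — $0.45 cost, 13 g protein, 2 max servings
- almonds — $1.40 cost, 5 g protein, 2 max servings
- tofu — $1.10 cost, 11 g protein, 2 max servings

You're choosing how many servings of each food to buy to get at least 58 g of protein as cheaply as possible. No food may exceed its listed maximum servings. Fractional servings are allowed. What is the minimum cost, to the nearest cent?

Cost per g of protein: lentils $0.0346, peanut butter $0.0571, tofu $0.1000, edamame $0.1167, almonds $0.2800.
Take 2 servings of lentils: +26.0 g protein for $0.90 (total $0.90, still need 32.0 g).
Take 1 serving of peanut butter: +7.0 g protein for $0.40 (total $1.30, still need 25.0 g).
Take 2 servings of tofu: +22.0 g protein for $2.20 (total $3.50, still need 3.0 g).
Take 0.25 servings of edamame: +3.0 g protein for $0.35 (total $3.85, still need 0.0 g).
Filling from the cheapest source first is optimal under one linear minimum: $3.85.

$3.85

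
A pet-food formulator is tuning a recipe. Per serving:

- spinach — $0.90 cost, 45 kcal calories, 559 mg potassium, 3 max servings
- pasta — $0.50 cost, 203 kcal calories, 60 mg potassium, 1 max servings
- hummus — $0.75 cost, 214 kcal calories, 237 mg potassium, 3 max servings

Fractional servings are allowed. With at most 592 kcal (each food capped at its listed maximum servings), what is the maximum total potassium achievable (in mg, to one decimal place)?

2183.1 mg

Potassium per kcal: spinach 12.42, hummus 1.107, pasta 0.2956.
Take 3 servings of spinach: uses 135 kcal, +1677.0 mg potassium (running total 1677.0 mg).
Take 2.136 servings of hummus: uses 457 kcal, +506.1 mg potassium (running total 2183.1 mg).
Filling greedily by potassium-per-kcal is optimal for one linear limit, giving 2183.1 mg.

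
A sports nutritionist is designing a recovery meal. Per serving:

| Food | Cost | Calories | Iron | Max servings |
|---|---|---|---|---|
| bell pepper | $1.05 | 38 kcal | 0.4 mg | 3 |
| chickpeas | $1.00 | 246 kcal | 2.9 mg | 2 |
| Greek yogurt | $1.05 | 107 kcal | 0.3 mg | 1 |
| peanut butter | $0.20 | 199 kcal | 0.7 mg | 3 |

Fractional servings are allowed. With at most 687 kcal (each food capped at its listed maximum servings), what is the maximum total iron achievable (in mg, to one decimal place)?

Iron per kcal: chickpeas 0.01179, bell pepper 0.01053, peanut butter 0.003518, Greek yogurt 0.002804.
Take 2 servings of chickpeas: uses 492 kcal, +5.8 mg iron (running total 5.8 mg).
Take 3 servings of bell pepper: uses 114 kcal, +1.2 mg iron (running total 7.0 mg).
Take 0.407 servings of peanut butter: uses 81 kcal, +0.3 mg iron (running total 7.3 mg).
Greedy by best ratio exhausts the calories allowance optimally: 7.3 mg.

7.3 mg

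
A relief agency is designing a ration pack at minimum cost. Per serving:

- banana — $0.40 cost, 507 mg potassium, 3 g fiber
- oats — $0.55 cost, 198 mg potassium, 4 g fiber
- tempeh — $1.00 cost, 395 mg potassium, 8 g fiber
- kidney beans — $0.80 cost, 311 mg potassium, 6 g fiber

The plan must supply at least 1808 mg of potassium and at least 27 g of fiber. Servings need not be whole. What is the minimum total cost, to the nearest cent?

For a min-cost LP with two ≥-constraints, a basic feasible solution has at most two positive variables.
banana only: max(1808/507, 27/3) = 9 servings → $3.60.
oats only: max(1808/198, 27/4) = 9.131 servings → $5.02.
tempeh only: max(1808/395, 27/8) = 4.577 servings → $4.58.
kidney beans only: max(1808/311, 27/6) = 5.814 servings → $4.65.
banana + oats with both tight: 1.315 servings and 5.764 servings → $3.70.
banana + tempeh with both tight: 1.323 servings and 2.879 servings → $3.41.
banana + kidney beans with both tight: 1.162 servings and 3.919 servings → $3.60.
oats + tempeh: the both-tight solution has a negative serving — not a feasible corner.
oats + kidney beans with both targets exact would need a negative amount; discard.
tempeh + kidney beans: intersection lies outside the first quadrant.
The minimum over all feasible corners is $3.41.

$3.41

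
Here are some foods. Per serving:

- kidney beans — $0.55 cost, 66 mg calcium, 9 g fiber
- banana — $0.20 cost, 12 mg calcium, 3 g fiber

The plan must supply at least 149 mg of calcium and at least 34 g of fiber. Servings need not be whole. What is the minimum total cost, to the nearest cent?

For a min-cost LP with two ≥-constraints, a basic feasible solution has at most two positive variables.
kidney beans only: max(149/66, 34/9) = 3.778 servings → $2.08.
banana only: max(149/12, 34/3) = 12.42 servings → $2.48.
kidney beans + banana with both tight: 0.4333 servings and 10.03 servings → $2.25.
Cheapest feasible corner: $2.08.

$2.08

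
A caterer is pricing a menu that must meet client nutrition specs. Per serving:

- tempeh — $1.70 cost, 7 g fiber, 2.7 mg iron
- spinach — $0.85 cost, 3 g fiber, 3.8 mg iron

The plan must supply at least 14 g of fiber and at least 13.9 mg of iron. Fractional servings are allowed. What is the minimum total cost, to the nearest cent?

For a min-cost LP with two ≥-constraints, a basic feasible solution has at most two positive variables.
tempeh only: max(14/7, 13.9/2.7) = 5.148 servings → $8.75.
spinach only: max(14/3, 13.9/3.8) = 4.667 servings → $3.97.
tempeh + spinach with both tight: 0.6216 servings and 3.216 servings → $3.79.
Cheapest feasible corner: $3.79.

$3.79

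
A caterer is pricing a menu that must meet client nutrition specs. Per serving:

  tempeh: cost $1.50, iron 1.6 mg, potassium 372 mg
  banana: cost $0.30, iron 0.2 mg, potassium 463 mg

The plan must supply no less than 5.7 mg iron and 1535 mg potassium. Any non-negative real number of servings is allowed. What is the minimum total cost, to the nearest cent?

$5.40

Two binding constraints pin down two serving amounts, so the optimal mix uses at most two foods. The candidates are each food alone (scaled to the tighter of iron/potassium) and each pair with both constraints tight.
tempeh only: max(5.7/1.6, 1535/372) = 4.126 servings → $6.19.
banana only: max(5.7/0.2, 1535/463) = 28.5 servings → $8.55.
tempeh + banana with both tight: 3.5 servings and 0.5036 servings → $5.40.
The minimum over all feasible corners is $5.40.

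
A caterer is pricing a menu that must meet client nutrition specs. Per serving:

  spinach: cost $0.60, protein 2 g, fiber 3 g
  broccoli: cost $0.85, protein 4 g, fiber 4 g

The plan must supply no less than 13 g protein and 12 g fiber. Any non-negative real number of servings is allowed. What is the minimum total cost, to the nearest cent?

$2.76

At the optimum either one food covers both requirements or two foods hit both targets exactly; no other combination can be cheaper.
spinach only: max(13/2, 12/3) = 6.5 servings → $3.90.
broccoli only: max(13/4, 12/4) = 3.25 servings → $2.76.
spinach + broccoli: intersection lies outside the first quadrant.
The minimum over all feasible corners is $2.76.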